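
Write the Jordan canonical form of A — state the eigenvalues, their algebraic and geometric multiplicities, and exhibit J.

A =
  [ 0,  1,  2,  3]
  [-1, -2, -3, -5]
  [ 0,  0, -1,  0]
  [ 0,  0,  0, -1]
J_3(-1) ⊕ J_1(-1)

The characteristic polynomial is
  det(x·I − A) = x^4 + 4*x^3 + 6*x^2 + 4*x + 1 = (x + 1)^4

Eigenvalues and multiplicities (the geometric multiplicity of λ is n − rank(A − λI), which equals the number of Jordan blocks for λ):
  λ = -1: algebraic multiplicity = 4, geometric multiplicity = 2

Determining the block sizes for each eigenvalue:
  λ = -1: with am = 4 and gm = 2, the partition is not yet determined (e.g. several partitions of 4 into 2 parts exist). Let N = A − (-1)·I. Computing rank(N^1) = 2, rank(N^2) = 1, rank(N^3) = 0; the number of blocks of size ≥ j is rank(N^{j−1}) − rank(N^j), giving [2, 1, 1]. So we have 1 block(s) of size 3, 1 block(s) of size 1 → block sizes [3, 1]

Assembling the blocks gives a Jordan form
J =
  [-1,  1,  0,  0]
  [ 0, -1,  1,  0]
  [ 0,  0, -1,  0]
  [ 0,  0,  0, -1]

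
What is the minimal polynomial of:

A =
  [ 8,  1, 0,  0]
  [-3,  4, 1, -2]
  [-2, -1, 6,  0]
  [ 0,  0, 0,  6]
x^3 - 18*x^2 + 108*x - 216

The characteristic polynomial is χ_A(x) = (x - 6)^4, so the eigenvalues are known. The minimal polynomial is
  m_A(x) = Π_λ (x − λ)^{k_λ}
where k_λ is the size of the *largest* Jordan block for λ (equivalently, the smallest k with (A − λI)^k v = 0 for every generalised eigenvector v of λ).

  λ = 6: largest Jordan block has size 3, contributing (x − 6)^3

So m_A(x) = (x - 6)^3 = x^3 - 18*x^2 + 108*x - 216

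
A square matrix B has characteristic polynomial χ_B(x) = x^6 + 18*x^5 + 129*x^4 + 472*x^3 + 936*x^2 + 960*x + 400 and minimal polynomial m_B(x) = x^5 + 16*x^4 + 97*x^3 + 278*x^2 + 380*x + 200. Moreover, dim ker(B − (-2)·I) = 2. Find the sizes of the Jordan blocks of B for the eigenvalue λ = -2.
Block sizes for λ = -2: [3, 1]

Step 1 — from the characteristic polynomial, algebraic multiplicity of λ = -2 is 4. From dim ker(B − (-2)·I) = 2, there are exactly 2 Jordan blocks for λ = -2.
Step 2 — from the minimal polynomial, the factor (x + 2)^3 tells us the largest block for λ = -2 has size 3.
Step 3 — with total size 4, 2 blocks, and largest block 3, the block sizes (in nonincreasing order) are [3, 1].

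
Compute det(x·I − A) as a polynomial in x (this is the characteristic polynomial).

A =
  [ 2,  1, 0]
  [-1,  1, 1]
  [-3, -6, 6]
x^3 - 9*x^2 + 27*x - 27

Expanding det(x·I − A) (e.g. by cofactor expansion or by noting that A is similar to its Jordan form J, which has the same characteristic polynomial as A) gives
  χ_A(x) = x^3 - 9*x^2 + 27*x - 27
which factors as (x - 3)^3. The eigenvalues (with algebraic multiplicities) are λ = 3 with multiplicity 3.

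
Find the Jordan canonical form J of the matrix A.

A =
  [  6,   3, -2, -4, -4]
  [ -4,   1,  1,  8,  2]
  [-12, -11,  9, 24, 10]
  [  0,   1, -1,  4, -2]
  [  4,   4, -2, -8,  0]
J_3(4) ⊕ J_1(4) ⊕ J_1(4)

The characteristic polynomial is
  det(x·I − A) = x^5 - 20*x^4 + 160*x^3 - 640*x^2 + 1280*x - 1024 = (x - 4)^5

Eigenvalues and multiplicities (the geometric multiplicity of λ is n − rank(A − λI), which equals the number of Jordan blocks for λ):
  λ = 4: algebraic multiplicity = 5, geometric multiplicity = 3

Determining the block sizes for each eigenvalue:
  λ = 4: with am = 5 and gm = 3, the partition is not yet determined (e.g. several partitions of 5 into 3 parts exist). Let N = A − (4)·I. Computing rank(N^1) = 2, rank(N^2) = 1, rank(N^3) = 0; the number of blocks of size ≥ j is rank(N^{j−1}) − rank(N^j), giving [3, 1, 1]. So we have 1 block(s) of size 3, 2 block(s) of size 1 → block sizes [3, 1, 1]

Assembling the blocks gives a Jordan form
J =
  [4, 1, 0, 0, 0]
  [0, 4, 1, 0, 0]
  [0, 0, 4, 0, 0]
  [0, 0, 0, 4, 0]
  [0, 0, 0, 0, 4]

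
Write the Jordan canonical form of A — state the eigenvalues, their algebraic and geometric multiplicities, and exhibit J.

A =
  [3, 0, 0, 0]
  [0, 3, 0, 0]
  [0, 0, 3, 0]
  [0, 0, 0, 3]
J_1(3) ⊕ J_1(3) ⊕ J_1(3) ⊕ J_1(3)

The characteristic polynomial is
  det(x·I − A) = x^4 - 12*x^3 + 54*x^2 - 108*x + 81 = (x - 3)^4

Eigenvalues and multiplicities (the geometric multiplicity of λ is n − rank(A − λI), which equals the number of Jordan blocks for λ):
  λ = 3: algebraic multiplicity = 4, geometric multiplicity = 4

Determining the block sizes for each eigenvalue:
  λ = 3: gm = am = 4, so every block has size 1 → block sizes [1, 1, 1, 1]

Assembling the blocks gives a Jordan form
J =
  [3, 0, 0, 0]
  [0, 3, 0, 0]
  [0, 0, 3, 0]
  [0, 0, 0, 3]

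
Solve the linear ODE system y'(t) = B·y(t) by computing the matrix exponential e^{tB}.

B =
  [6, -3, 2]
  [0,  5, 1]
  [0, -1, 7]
e^{tB} =
  [exp(6*t), t^2*exp(6*t)/2 - 3*t*exp(6*t), -t^2*exp(6*t)/2 + 2*t*exp(6*t)]
  [0, -t*exp(6*t) + exp(6*t), t*exp(6*t)]
  [0, -t*exp(6*t), t*exp(6*t) + exp(6*t)]

Strategy: write B = P · J · P⁻¹ where J is a Jordan canonical form, so e^{tB} = P · e^{tJ} · P⁻¹, and e^{tJ} can be computed block-by-block.

B has Jordan form
J =
  [6, 1, 0]
  [0, 6, 1]
  [0, 0, 6]
(up to reordering of blocks).

Per-block formulas:
  For a 3×3 Jordan block J_3(6): exp(t · J_3(6)) = e^(6t)·(I + t·N + (t^2/2)·N^2), where N is the 3×3 nilpotent shift.

After assembling e^{tJ} and conjugating by P, we get:

e^{tB} =
  [exp(6*t), t^2*exp(6*t)/2 - 3*t*exp(6*t), -t^2*exp(6*t)/2 + 2*t*exp(6*t)]
  [0, -t*exp(6*t) + exp(6*t), t*exp(6*t)]
  [0, -t*exp(6*t), t*exp(6*t) + exp(6*t)]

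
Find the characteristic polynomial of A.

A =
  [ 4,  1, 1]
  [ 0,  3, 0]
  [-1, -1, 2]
x^3 - 9*x^2 + 27*x - 27

Expanding det(x·I − A) (e.g. by cofactor expansion or by noting that A is similar to its Jordan form J, which has the same characteristic polynomial as A) gives
  χ_A(x) = x^3 - 9*x^2 + 27*x - 27
which factors as (x - 3)^3. The eigenvalues (with algebraic multiplicities) are λ = 3 with multiplicity 3.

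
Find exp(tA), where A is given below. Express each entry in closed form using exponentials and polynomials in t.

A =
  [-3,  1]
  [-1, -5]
e^{tA} =
  [t*exp(-4*t) + exp(-4*t), t*exp(-4*t)]
  [-t*exp(-4*t), -t*exp(-4*t) + exp(-4*t)]

Strategy: write A = P · J · P⁻¹ where J is a Jordan canonical form, so e^{tA} = P · e^{tJ} · P⁻¹, and e^{tJ} can be computed block-by-block.

A has Jordan form
J =
  [-4,  1]
  [ 0, -4]
(up to reordering of blocks).

Per-block formulas:
  For a 2×2 Jordan block J_2(-4): exp(t · J_2(-4)) = e^(-4t)·(I + t·N), where N is the 2×2 nilpotent shift.

After assembling e^{tJ} and conjugating by P, we get:

e^{tA} =
  [t*exp(-4*t) + exp(-4*t), t*exp(-4*t)]
  [-t*exp(-4*t), -t*exp(-4*t) + exp(-4*t)]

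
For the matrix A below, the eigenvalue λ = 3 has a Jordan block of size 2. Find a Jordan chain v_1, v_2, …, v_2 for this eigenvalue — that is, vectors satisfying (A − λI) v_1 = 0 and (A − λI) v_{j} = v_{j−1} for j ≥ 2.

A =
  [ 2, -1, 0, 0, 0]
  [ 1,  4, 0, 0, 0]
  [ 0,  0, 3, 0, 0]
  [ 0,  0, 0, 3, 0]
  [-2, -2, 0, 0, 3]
A Jordan chain for λ = 3 of length 2:
v_1 = (-1, 1, 0, 0, -2)ᵀ
v_2 = (1, 0, 0, 0, 0)ᵀ

Let N = A − (3)·I. We want v_2 with N^2 v_2 = 0 but N^1 v_2 ≠ 0; then v_{j-1} := N · v_j for j = 2, …, 2.

Pick v_2 = (1, 0, 0, 0, 0)ᵀ.
Then v_1 = N · v_2 = (-1, 1, 0, 0, -2)ᵀ.

Sanity check: (A − (3)·I) v_1 = (0, 0, 0, 0, 0)ᵀ = 0. ✓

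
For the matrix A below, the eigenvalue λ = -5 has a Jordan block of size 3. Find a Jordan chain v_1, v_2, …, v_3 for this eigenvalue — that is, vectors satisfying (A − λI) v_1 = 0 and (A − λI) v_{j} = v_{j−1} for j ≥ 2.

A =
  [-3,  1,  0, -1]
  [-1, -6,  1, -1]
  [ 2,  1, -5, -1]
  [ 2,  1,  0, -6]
A Jordan chain for λ = -5 of length 3:
v_1 = (1, -1, 1, 1)ᵀ
v_2 = (2, -1, 2, 2)ᵀ
v_3 = (1, 0, 0, 0)ᵀ

Let N = A − (-5)·I. We want v_3 with N^3 v_3 = 0 but N^2 v_3 ≠ 0; then v_{j-1} := N · v_j for j = 3, …, 2.

Pick v_3 = (1, 0, 0, 0)ᵀ.
Then v_2 = N · v_3 = (2, -1, 2, 2)ᵀ.
Then v_1 = N · v_2 = (1, -1, 1, 1)ᵀ.

Sanity check: (A − (-5)·I) v_1 = (0, 0, 0, 0)ᵀ = 0. ✓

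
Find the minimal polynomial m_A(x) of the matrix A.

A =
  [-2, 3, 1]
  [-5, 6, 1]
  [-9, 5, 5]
x^3 - 9*x^2 + 27*x - 27

The characteristic polynomial is χ_A(x) = (x - 3)^3, so the eigenvalues are known. The minimal polynomial is
  m_A(x) = Π_λ (x − λ)^{k_λ}
where k_λ is the size of the *largest* Jordan block for λ (equivalently, the smallest k with (A − λI)^k v = 0 for every generalised eigenvector v of λ).

  λ = 3: largest Jordan block has size 3, contributing (x − 3)^3

So m_A(x) = (x - 3)^3 = x^3 - 9*x^2 + 27*x - 27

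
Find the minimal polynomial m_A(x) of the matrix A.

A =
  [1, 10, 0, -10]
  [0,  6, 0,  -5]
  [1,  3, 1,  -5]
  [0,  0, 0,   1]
x^3 - 8*x^2 + 13*x - 6

The characteristic polynomial is χ_A(x) = (x - 6)*(x - 1)^3, so the eigenvalues are known. The minimal polynomial is
  m_A(x) = Π_λ (x − λ)^{k_λ}
where k_λ is the size of the *largest* Jordan block for λ (equivalently, the smallest k with (A − λI)^k v = 0 for every generalised eigenvector v of λ).

  λ = 1: largest Jordan block has size 2, contributing (x − 1)^2
  λ = 6: largest Jordan block has size 1, contributing (x − 6)

So m_A(x) = (x - 6)*(x - 1)^2 = x^3 - 8*x^2 + 13*x - 6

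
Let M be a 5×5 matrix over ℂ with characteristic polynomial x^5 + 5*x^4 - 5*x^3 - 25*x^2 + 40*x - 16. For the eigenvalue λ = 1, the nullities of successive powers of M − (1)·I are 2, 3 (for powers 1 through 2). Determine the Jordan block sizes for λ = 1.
Block sizes for λ = 1: [2, 1]

From the dimensions of kernels of powers, the number of Jordan blocks of size at least j is d_j − d_{j−1} where d_j = dim ker(N^j) (with d_0 = 0). Computing the differences gives [2, 1].
The number of blocks of size exactly k is (#blocks of size ≥ k) − (#blocks of size ≥ k + 1), so the partition is: 1 block(s) of size 1, 1 block(s) of size 2.
In nonincreasing order the block sizes are [2, 1].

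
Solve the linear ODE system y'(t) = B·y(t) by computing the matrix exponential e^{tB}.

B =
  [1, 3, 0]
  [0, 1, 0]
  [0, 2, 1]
e^{tB} =
  [exp(t), 3*t*exp(t), 0]
  [0, exp(t), 0]
  [0, 2*t*exp(t), exp(t)]

Strategy: write B = P · J · P⁻¹ where J is a Jordan canonical form, so e^{tB} = P · e^{tJ} · P⁻¹, and e^{tJ} can be computed block-by-block.

B has Jordan form
J =
  [1, 1, 0]
  [0, 1, 0]
  [0, 0, 1]
(up to reordering of blocks).

Per-block formulas:
  For a 2×2 Jordan block J_2(1): exp(t · J_2(1)) = e^(1t)·(I + t·N), where N is the 2×2 nilpotent shift.
  For a 1×1 block at λ = 1: exp(t · [1]) = [e^(1t)].

After assembling e^{tJ} and conjugating by P, we get:

e^{tB} =
  [exp(t), 3*t*exp(t), 0]
  [0, exp(t), 0]
  [0, 2*t*exp(t), exp(t)]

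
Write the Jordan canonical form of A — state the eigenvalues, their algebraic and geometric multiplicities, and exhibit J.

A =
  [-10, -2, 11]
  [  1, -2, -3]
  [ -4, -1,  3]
J_3(-3)

The characteristic polynomial is
  det(x·I − A) = x^3 + 9*x^2 + 27*x + 27 = (x + 3)^3

Eigenvalues and multiplicities (the geometric multiplicity of λ is n − rank(A − λI), which equals the number of Jordan blocks for λ):
  λ = -3: algebraic multiplicity = 3, geometric multiplicity = 1

Determining the block sizes for each eigenvalue:
  λ = -3: one block (gm = 1), so the single block has size am = 3 → block sizes [3]

Assembling the blocks gives a Jordan form
J =
  [-3,  1,  0]
  [ 0, -3,  1]
  [ 0,  0, -3]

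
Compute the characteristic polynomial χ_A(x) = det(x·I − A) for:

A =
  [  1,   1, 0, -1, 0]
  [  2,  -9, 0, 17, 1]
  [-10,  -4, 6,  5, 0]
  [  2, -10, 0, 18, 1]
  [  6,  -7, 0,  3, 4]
x^5 - 20*x^4 + 145*x^3 - 450*x^2 + 540*x - 216

Expanding det(x·I − A) (e.g. by cofactor expansion or by noting that A is similar to its Jordan form J, which has the same characteristic polynomial as A) gives
  χ_A(x) = x^5 - 20*x^4 + 145*x^3 - 450*x^2 + 540*x - 216
which factors as (x - 6)^3*(x - 1)^2. The eigenvalues (with algebraic multiplicities) are λ = 1 with multiplicity 2, λ = 6 with multiplicity 3.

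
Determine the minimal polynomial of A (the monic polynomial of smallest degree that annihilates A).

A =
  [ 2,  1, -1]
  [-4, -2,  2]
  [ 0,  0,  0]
x^2

The characteristic polynomial is χ_A(x) = x^3, so the eigenvalues are known. The minimal polynomial is
  m_A(x) = Π_λ (x − λ)^{k_λ}
where k_λ is the size of the *largest* Jordan block for λ (equivalently, the smallest k with (A − λI)^k v = 0 for every generalised eigenvector v of λ).

  λ = 0: largest Jordan block has size 2, contributing (x − 0)^2

So m_A(x) = x^2 = x^2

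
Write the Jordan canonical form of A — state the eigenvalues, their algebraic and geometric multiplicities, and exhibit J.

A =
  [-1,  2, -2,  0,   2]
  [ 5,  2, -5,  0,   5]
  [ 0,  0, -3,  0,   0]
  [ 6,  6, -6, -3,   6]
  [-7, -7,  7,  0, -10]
J_2(-3) ⊕ J_1(-3) ⊕ J_1(-3) ⊕ J_1(-3)

The characteristic polynomial is
  det(x·I − A) = x^5 + 15*x^4 + 90*x^3 + 270*x^2 + 405*x + 243 = (x + 3)^5

Eigenvalues and multiplicities (the geometric multiplicity of λ is n − rank(A − λI), which equals the number of Jordan blocks for λ):
  λ = -3: algebraic multiplicity = 5, geometric multiplicity = 4

Determining the block sizes for each eigenvalue:
  λ = -3: 4 blocks summing to 5 forces exactly one block of size 2 and the rest size 1 → block sizes [2, 1, 1, 1]

Assembling the blocks gives a Jordan form
J =
  [-3,  1,  0,  0,  0]
  [ 0, -3,  0,  0,  0]
  [ 0,  0, -3,  0,  0]
  [ 0,  0,  0, -3,  0]
  [ 0,  0,  0,  0, -3]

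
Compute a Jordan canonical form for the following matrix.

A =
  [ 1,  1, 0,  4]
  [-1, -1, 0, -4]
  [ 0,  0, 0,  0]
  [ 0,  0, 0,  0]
J_2(0) ⊕ J_1(0) ⊕ J_1(0)

The characteristic polynomial is
  det(x·I − A) = x^4

Eigenvalues and multiplicities (the geometric multiplicity of λ is n − rank(A − λI), which equals the number of Jordan blocks for λ):
  λ = 0: algebraic multiplicity = 4, geometric multiplicity = 3

Determining the block sizes for each eigenvalue:
  λ = 0: 3 blocks summing to 4 forces exactly one block of size 2 and the rest size 1 → block sizes [2, 1, 1]

Assembling the blocks gives a Jordan form
J =
  [0, 1, 0, 0]
  [0, 0, 0, 0]
  [0, 0, 0, 0]
  [0, 0, 0, 0]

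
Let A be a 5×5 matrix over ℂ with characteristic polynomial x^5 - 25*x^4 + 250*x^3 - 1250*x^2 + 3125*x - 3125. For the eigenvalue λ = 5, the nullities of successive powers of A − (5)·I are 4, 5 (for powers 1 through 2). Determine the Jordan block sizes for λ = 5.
Block sizes for λ = 5: [2, 1, 1, 1]

From the dimensions of kernels of powers, the number of Jordan blocks of size at least j is d_j − d_{j−1} where d_j = dim ker(N^j) (with d_0 = 0). Computing the differences gives [4, 1].
The number of blocks of size exactly k is (#blocks of size ≥ k) − (#blocks of size ≥ k + 1), so the partition is: 3 block(s) of size 1, 1 block(s) of size 2.
In nonincreasing order the block sizes are [2, 1, 1, 1].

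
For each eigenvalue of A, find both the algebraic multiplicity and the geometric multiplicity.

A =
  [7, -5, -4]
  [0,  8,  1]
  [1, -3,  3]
λ = 6: alg = 3, geom = 1

Step 1 — factor the characteristic polynomial to read off the algebraic multiplicities:
  χ_A(x) = (x - 6)^3

Step 2 — compute geometric multiplicities via the rank-nullity identity g(λ) = n − rank(A − λI):
  rank(A − (6)·I) = 2, so dim ker(A − (6)·I) = n − 2 = 1

Summary:
  λ = 6: algebraic multiplicity = 3, geometric multiplicity = 1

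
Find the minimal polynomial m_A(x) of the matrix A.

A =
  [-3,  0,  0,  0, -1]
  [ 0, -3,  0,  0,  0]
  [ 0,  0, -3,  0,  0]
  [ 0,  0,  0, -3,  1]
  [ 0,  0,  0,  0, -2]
x^2 + 5*x + 6

The characteristic polynomial is χ_A(x) = (x + 2)*(x + 3)^4, so the eigenvalues are known. The minimal polynomial is
  m_A(x) = Π_λ (x − λ)^{k_λ}
where k_λ is the size of the *largest* Jordan block for λ (equivalently, the smallest k with (A − λI)^k v = 0 for every generalised eigenvector v of λ).

  λ = -3: largest Jordan block has size 1, contributing (x + 3)
  λ = -2: largest Jordan block has size 1, contributing (x + 2)

So m_A(x) = (x + 2)*(x + 3) = x^2 + 5*x + 6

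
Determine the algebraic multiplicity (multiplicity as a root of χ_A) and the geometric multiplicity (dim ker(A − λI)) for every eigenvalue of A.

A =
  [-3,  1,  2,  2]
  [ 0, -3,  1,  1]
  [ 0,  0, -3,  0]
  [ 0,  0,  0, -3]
λ = -3: alg = 4, geom = 2

Step 1 — factor the characteristic polynomial to read off the algebraic multiplicities:
  χ_A(x) = (x + 3)^4

Step 2 — compute geometric multiplicities via the rank-nullity identity g(λ) = n − rank(A − λI):
  rank(A − (-3)·I) = 2, so dim ker(A − (-3)·I) = n − 2 = 2

Summary:
  λ = -3: algebraic multiplicity = 4, geometric multiplicity = 2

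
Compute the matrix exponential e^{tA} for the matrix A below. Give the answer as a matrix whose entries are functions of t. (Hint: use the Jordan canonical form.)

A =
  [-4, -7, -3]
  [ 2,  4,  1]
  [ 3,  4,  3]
e^{tA} =
  [t^2*exp(t) - 5*t*exp(t) + exp(t), t^2*exp(t) - 7*t*exp(t), t^2*exp(t) - 3*t*exp(t)]
  [-t^2*exp(t)/2 + 2*t*exp(t), -t^2*exp(t)/2 + 3*t*exp(t) + exp(t), -t^2*exp(t)/2 + t*exp(t)]
  [-t^2*exp(t)/2 + 3*t*exp(t), -t^2*exp(t)/2 + 4*t*exp(t), -t^2*exp(t)/2 + 2*t*exp(t) + exp(t)]

Strategy: write A = P · J · P⁻¹ where J is a Jordan canonical form, so e^{tA} = P · e^{tJ} · P⁻¹, and e^{tJ} can be computed block-by-block.

A has Jordan form
J =
  [1, 1, 0]
  [0, 1, 1]
  [0, 0, 1]
(up to reordering of blocks).

Per-block formulas:
  For a 3×3 Jordan block J_3(1): exp(t · J_3(1)) = e^(1t)·(I + t·N + (t^2/2)·N^2), where N is the 3×3 nilpotent shift.

After assembling e^{tJ} and conjugating by P, we get:

e^{tA} =
  [t^2*exp(t) - 5*t*exp(t) + exp(t), t^2*exp(t) - 7*t*exp(t), t^2*exp(t) - 3*t*exp(t)]
  [-t^2*exp(t)/2 + 2*t*exp(t), -t^2*exp(t)/2 + 3*t*exp(t) + exp(t), -t^2*exp(t)/2 + t*exp(t)]
  [-t^2*exp(t)/2 + 3*t*exp(t), -t^2*exp(t)/2 + 4*t*exp(t), -t^2*exp(t)/2 + 2*t*exp(t) + exp(t)]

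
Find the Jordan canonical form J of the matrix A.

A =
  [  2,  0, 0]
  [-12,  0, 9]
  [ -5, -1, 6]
J_1(2) ⊕ J_2(3)

The characteristic polynomial is
  det(x·I − A) = x^3 - 8*x^2 + 21*x - 18 = (x - 3)^2*(x - 2)

Eigenvalues and multiplicities (the geometric multiplicity of λ is n − rank(A − λI), which equals the number of Jordan blocks for λ):
  λ = 2: algebraic multiplicity = 1, geometric multiplicity = 1
  λ = 3: algebraic multiplicity = 2, geometric multiplicity = 1

Determining the block sizes for each eigenvalue:
  λ = 2: one block (gm = 1), so the single block has size am = 1 → block sizes [1]
  λ = 3: one block (gm = 1), so the single block has size am = 2 → block sizes [2]

Assembling the blocks gives a Jordan form
J =
  [2, 0, 0]
  [0, 3, 1]
  [0, 0, 3]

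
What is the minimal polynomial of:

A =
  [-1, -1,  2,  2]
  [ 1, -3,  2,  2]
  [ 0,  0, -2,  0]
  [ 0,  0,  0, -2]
x^2 + 4*x + 4

The characteristic polynomial is χ_A(x) = (x + 2)^4, so the eigenvalues are known. The minimal polynomial is
  m_A(x) = Π_λ (x − λ)^{k_λ}
where k_λ is the size of the *largest* Jordan block for λ (equivalently, the smallest k with (A − λI)^k v = 0 for every generalised eigenvector v of λ).

  λ = -2: largest Jordan block has size 2, contributing (x + 2)^2

So m_A(x) = (x + 2)^2 = x^2 + 4*x + 4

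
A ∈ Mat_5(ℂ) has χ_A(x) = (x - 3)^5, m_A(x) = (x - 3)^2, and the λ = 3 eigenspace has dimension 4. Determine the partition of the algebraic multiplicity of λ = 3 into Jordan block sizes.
Block sizes for λ = 3: [2, 1, 1, 1]

Step 1 — from the characteristic polynomial, algebraic multiplicity of λ = 3 is 5. From dim ker(A − (3)·I) = 4, there are exactly 4 Jordan blocks for λ = 3.
Step 2 — from the minimal polynomial, the factor (x − 3)^2 tells us the largest block for λ = 3 has size 2.
Step 3 — with total size 5, 4 blocks, and largest block 2, the block sizes (in nonincreasing order) are [2, 1, 1, 1].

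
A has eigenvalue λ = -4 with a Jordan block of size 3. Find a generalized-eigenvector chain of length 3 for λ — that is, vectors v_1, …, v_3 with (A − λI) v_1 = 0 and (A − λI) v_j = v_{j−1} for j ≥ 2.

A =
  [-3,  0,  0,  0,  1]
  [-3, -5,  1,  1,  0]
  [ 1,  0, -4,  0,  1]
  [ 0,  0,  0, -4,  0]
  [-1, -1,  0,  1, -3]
A Jordan chain for λ = -4 of length 3:
v_1 = (-1, 2, -1, 0, 1)ᵀ
v_2 = (1, -4, 1, 0, -2)ᵀ
v_3 = (1, 1, 0, 0, 0)ᵀ

Let N = A − (-4)·I. We want v_3 with N^3 v_3 = 0 but N^2 v_3 ≠ 0; then v_{j-1} := N · v_j for j = 3, …, 2.

Pick v_3 = (1, 1, 0, 0, 0)ᵀ.
Then v_2 = N · v_3 = (1, -4, 1, 0, -2)ᵀ.
Then v_1 = N · v_2 = (-1, 2, -1, 0, 1)ᵀ.

Sanity check: (A − (-4)·I) v_1 = (0, 0, 0, 0, 0)ᵀ = 0. ✓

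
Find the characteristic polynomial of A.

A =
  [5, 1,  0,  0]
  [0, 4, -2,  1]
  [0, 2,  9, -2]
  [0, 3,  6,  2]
x^4 - 20*x^3 + 150*x^2 - 500*x + 625

Expanding det(x·I − A) (e.g. by cofactor expansion or by noting that A is similar to its Jordan form J, which has the same characteristic polynomial as A) gives
  χ_A(x) = x^4 - 20*x^3 + 150*x^2 - 500*x + 625
which factors as (x - 5)^4. The eigenvalues (with algebraic multiplicities) are λ = 5 with multiplicity 4.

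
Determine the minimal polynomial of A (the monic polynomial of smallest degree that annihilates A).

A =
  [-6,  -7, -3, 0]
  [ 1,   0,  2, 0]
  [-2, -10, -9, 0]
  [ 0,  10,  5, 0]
x^4 + 15*x^3 + 75*x^2 + 125*x

The characteristic polynomial is χ_A(x) = x*(x + 5)^3, so the eigenvalues are known. The minimal polynomial is
  m_A(x) = Π_λ (x − λ)^{k_λ}
where k_λ is the size of the *largest* Jordan block for λ (equivalently, the smallest k with (A − λI)^k v = 0 for every generalised eigenvector v of λ).

  λ = -5: largest Jordan block has size 3, contributing (x + 5)^3
  λ = 0: largest Jordan block has size 1, contributing (x − 0)

So m_A(x) = x*(x + 5)^3 = x^4 + 15*x^3 + 75*x^2 + 125*x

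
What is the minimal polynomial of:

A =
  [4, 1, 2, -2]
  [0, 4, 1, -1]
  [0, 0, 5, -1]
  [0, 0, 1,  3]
x^3 - 12*x^2 + 48*x - 64

The characteristic polynomial is χ_A(x) = (x - 4)^4, so the eigenvalues are known. The minimal polynomial is
  m_A(x) = Π_λ (x − λ)^{k_λ}
where k_λ is the size of the *largest* Jordan block for λ (equivalently, the smallest k with (A − λI)^k v = 0 for every generalised eigenvector v of λ).

  λ = 4: largest Jordan block has size 3, contributing (x − 4)^3

So m_A(x) = (x - 4)^3 = x^3 - 12*x^2 + 48*x - 64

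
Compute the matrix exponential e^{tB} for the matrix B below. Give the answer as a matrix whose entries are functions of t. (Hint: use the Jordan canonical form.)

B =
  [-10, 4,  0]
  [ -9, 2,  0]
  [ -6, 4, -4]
e^{tB} =
  [-6*t*exp(-4*t) + exp(-4*t), 4*t*exp(-4*t), 0]
  [-9*t*exp(-4*t), 6*t*exp(-4*t) + exp(-4*t), 0]
  [-6*t*exp(-4*t), 4*t*exp(-4*t), exp(-4*t)]

Strategy: write B = P · J · P⁻¹ where J is a Jordan canonical form, so e^{tB} = P · e^{tJ} · P⁻¹, and e^{tJ} can be computed block-by-block.

B has Jordan form
J =
  [-4,  1,  0]
  [ 0, -4,  0]
  [ 0,  0, -4]
(up to reordering of blocks).

Per-block formulas:
  For a 1×1 block at λ = -4: exp(t · [-4]) = [e^(-4t)].
  For a 2×2 Jordan block J_2(-4): exp(t · J_2(-4)) = e^(-4t)·(I + t·N), where N is the 2×2 nilpotent shift.

After assembling e^{tJ} and conjugating by P, we get:

e^{tB} =
  [-6*t*exp(-4*t) + exp(-4*t), 4*t*exp(-4*t), 0]
  [-9*t*exp(-4*t), 6*t*exp(-4*t) + exp(-4*t), 0]
  [-6*t*exp(-4*t), 4*t*exp(-4*t), exp(-4*t)]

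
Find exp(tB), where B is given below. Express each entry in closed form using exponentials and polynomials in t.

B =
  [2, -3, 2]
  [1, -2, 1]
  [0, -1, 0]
e^{tB} =
  [t^2/2 + 2*t + 1, -t^2 - 3*t, t^2/2 + 2*t]
  [t, 1 - 2*t, t]
  [-t^2/2, t^2 - t, 1 - t^2/2]

Strategy: write B = P · J · P⁻¹ where J is a Jordan canonical form, so e^{tB} = P · e^{tJ} · P⁻¹, and e^{tJ} can be computed block-by-block.

B has Jordan form
J =
  [0, 1, 0]
  [0, 0, 1]
  [0, 0, 0]
(up to reordering of blocks).

Per-block formulas:
  For a 3×3 Jordan block J_3(0): exp(t · J_3(0)) = e^(0t)·(I + t·N + (t^2/2)·N^2), where N is the 3×3 nilpotent shift.

After assembling e^{tJ} and conjugating by P, we get:

e^{tB} =
  [t^2/2 + 2*t + 1, -t^2 - 3*t, t^2/2 + 2*t]
  [t, 1 - 2*t, t]
  [-t^2/2, t^2 - t, 1 - t^2/2]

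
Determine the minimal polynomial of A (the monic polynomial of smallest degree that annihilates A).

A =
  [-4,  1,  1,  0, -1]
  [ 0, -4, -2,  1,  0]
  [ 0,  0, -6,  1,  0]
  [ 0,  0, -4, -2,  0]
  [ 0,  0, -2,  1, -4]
x^3 + 12*x^2 + 48*x + 64

The characteristic polynomial is χ_A(x) = (x + 4)^5, so the eigenvalues are known. The minimal polynomial is
  m_A(x) = Π_λ (x − λ)^{k_λ}
where k_λ is the size of the *largest* Jordan block for λ (equivalently, the smallest k with (A − λI)^k v = 0 for every generalised eigenvector v of λ).

  λ = -4: largest Jordan block has size 3, contributing (x + 4)^3

So m_A(x) = (x + 4)^3 = x^3 + 12*x^2 + 48*x + 64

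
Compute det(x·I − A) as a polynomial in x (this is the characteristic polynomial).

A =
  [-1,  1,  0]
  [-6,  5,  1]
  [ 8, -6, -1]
x^3 - 3*x^2 + 3*x - 1

Expanding det(x·I − A) (e.g. by cofactor expansion or by noting that A is similar to its Jordan form J, which has the same characteristic polynomial as A) gives
  χ_A(x) = x^3 - 3*x^2 + 3*x - 1
which factors as (x - 1)^3. The eigenvalues (with algebraic multiplicities) are λ = 1 with multiplicity 3.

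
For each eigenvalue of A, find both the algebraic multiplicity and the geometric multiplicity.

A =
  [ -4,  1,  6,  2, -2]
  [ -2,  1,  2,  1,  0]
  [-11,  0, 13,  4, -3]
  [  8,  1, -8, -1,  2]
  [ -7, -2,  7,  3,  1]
λ = 2: alg = 5, geom = 2

Step 1 — factor the characteristic polynomial to read off the algebraic multiplicities:
  χ_A(x) = (x - 2)^5

Step 2 — compute geometric multiplicities via the rank-nullity identity g(λ) = n − rank(A − λI):
  rank(A − (2)·I) = 3, so dim ker(A − (2)·I) = n − 3 = 2

Summary:
  λ = 2: algebraic multiplicity = 5, geometric multiplicity = 2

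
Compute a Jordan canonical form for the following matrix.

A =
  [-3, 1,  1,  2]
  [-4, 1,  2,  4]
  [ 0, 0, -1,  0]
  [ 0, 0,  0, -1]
J_2(-1) ⊕ J_1(-1) ⊕ J_1(-1)

The characteristic polynomial is
  det(x·I − A) = x^4 + 4*x^3 + 6*x^2 + 4*x + 1 = (x + 1)^4

Eigenvalues and multiplicities (the geometric multiplicity of λ is n − rank(A − λI), which equals the number of Jordan blocks for λ):
  λ = -1: algebraic multiplicity = 4, geometric multiplicity = 3

Determining the block sizes for each eigenvalue:
  λ = -1: 3 blocks summing to 4 forces exactly one block of size 2 and the rest size 1 → block sizes [2, 1, 1]

Assembling the blocks gives a Jordan form
J =
  [-1,  1,  0,  0]
  [ 0, -1,  0,  0]
  [ 0,  0, -1,  0]
  [ 0,  0,  0, -1]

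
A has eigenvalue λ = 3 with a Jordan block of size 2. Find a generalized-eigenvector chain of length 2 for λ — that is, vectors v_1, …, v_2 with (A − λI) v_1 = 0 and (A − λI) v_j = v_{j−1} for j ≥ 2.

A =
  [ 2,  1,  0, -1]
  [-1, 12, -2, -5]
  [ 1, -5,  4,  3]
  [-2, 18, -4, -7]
A Jordan chain for λ = 3 of length 2:
v_1 = (-4, 4, 0, 8)ᵀ
v_2 = (5, 1, 0, 0)ᵀ

Let N = A − (3)·I. We want v_2 with N^2 v_2 = 0 but N^1 v_2 ≠ 0; then v_{j-1} := N · v_j for j = 2, …, 2.

Pick v_2 = (5, 1, 0, 0)ᵀ.
Then v_1 = N · v_2 = (-4, 4, 0, 8)ᵀ.

Sanity check: (A − (3)·I) v_1 = (0, 0, 0, 0)ᵀ = 0. ✓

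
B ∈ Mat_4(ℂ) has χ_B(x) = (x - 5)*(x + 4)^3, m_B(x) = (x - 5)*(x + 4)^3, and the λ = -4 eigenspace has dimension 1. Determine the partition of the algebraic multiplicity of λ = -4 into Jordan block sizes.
Block sizes for λ = -4: [3]

Step 1 — from the characteristic polynomial, algebraic multiplicity of λ = -4 is 3. From dim ker(B − (-4)·I) = 1, there are exactly 1 Jordan blocks for λ = -4.
Step 2 — from the minimal polynomial, the factor (x + 4)^3 tells us the largest block for λ = -4 has size 3.
Step 3 — with total size 3, 1 blocks, and largest block 3, the block sizes (in nonincreasing order) are [3].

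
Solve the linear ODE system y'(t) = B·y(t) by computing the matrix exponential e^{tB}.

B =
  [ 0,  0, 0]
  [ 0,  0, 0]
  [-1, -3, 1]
e^{tB} =
  [1, 0, 0]
  [0, 1, 0]
  [1 - exp(t), 3 - 3*exp(t), exp(t)]

Strategy: write B = P · J · P⁻¹ where J is a Jordan canonical form, so e^{tB} = P · e^{tJ} · P⁻¹, and e^{tJ} can be computed block-by-block.

B has Jordan form
J =
  [0, 0, 0]
  [0, 0, 0]
  [0, 0, 1]
(up to reordering of blocks).

Per-block formulas:
  For a 1×1 block at λ = 1: exp(t · [1]) = [e^(1t)].
  For a 1×1 block at λ = 0: exp(t · [0]) = [e^(0t)].

After assembling e^{tJ} and conjugating by P, we get:

e^{tB} =
  [1, 0, 0]
  [0, 1, 0]
  [1 - exp(t), 3 - 3*exp(t), exp(t)]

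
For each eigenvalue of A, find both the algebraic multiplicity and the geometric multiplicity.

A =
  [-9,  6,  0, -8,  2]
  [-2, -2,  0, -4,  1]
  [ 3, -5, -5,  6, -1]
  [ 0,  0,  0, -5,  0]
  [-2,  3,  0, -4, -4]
λ = -5: alg = 5, geom = 3

Step 1 — factor the characteristic polynomial to read off the algebraic multiplicities:
  χ_A(x) = (x + 5)^5

Step 2 — compute geometric multiplicities via the rank-nullity identity g(λ) = n − rank(A − λI):
  rank(A − (-5)·I) = 2, so dim ker(A − (-5)·I) = n − 2 = 3

Summary:
  λ = -5: algebraic multiplicity = 5, geometric multiplicity = 3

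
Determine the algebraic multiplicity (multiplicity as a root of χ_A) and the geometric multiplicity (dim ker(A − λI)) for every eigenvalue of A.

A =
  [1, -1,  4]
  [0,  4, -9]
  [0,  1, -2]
λ = 1: alg = 3, geom = 1

Step 1 — factor the characteristic polynomial to read off the algebraic multiplicities:
  χ_A(x) = (x - 1)^3

Step 2 — compute geometric multiplicities via the rank-nullity identity g(λ) = n − rank(A − λI):
  rank(A − (1)·I) = 2, so dim ker(A − (1)·I) = n − 2 = 1

Summary:
  λ = 1: algebraic multiplicity = 3, geometric multiplicity = 1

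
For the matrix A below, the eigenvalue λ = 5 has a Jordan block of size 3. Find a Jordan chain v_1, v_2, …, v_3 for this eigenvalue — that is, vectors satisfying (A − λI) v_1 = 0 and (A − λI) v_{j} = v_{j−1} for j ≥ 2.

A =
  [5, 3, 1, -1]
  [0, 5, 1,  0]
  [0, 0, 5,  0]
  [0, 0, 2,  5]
A Jordan chain for λ = 5 of length 3:
v_1 = (1, 0, 0, 0)ᵀ
v_2 = (1, 1, 0, 2)ᵀ
v_3 = (0, 0, 1, 0)ᵀ

Let N = A − (5)·I. We want v_3 with N^3 v_3 = 0 but N^2 v_3 ≠ 0; then v_{j-1} := N · v_j for j = 3, …, 2.

Pick v_3 = (0, 0, 1, 0)ᵀ.
Then v_2 = N · v_3 = (1, 1, 0, 2)ᵀ.
Then v_1 = N · v_2 = (1, 0, 0, 0)ᵀ.

Sanity check: (A − (5)·I) v_1 = (0, 0, 0, 0)ᵀ = 0. ✓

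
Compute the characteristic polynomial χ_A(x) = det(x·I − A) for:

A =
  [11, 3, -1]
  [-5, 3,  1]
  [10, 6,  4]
x^3 - 18*x^2 + 108*x - 216

Expanding det(x·I − A) (e.g. by cofactor expansion or by noting that A is similar to its Jordan form J, which has the same characteristic polynomial as A) gives
  χ_A(x) = x^3 - 18*x^2 + 108*x - 216
which factors as (x - 6)^3. The eigenvalues (with algebraic multiplicities) are λ = 6 with multiplicity 3.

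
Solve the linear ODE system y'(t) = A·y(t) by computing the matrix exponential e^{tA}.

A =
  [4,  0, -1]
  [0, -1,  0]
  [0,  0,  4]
e^{tA} =
  [exp(4*t), 0, -t*exp(4*t)]
  [0, exp(-t), 0]
  [0, 0, exp(4*t)]

Strategy: write A = P · J · P⁻¹ where J is a Jordan canonical form, so e^{tA} = P · e^{tJ} · P⁻¹, and e^{tJ} can be computed block-by-block.

A has Jordan form
J =
  [-1, 0, 0]
  [ 0, 4, 1]
  [ 0, 0, 4]
(up to reordering of blocks).

Per-block formulas:
  For a 1×1 block at λ = -1: exp(t · [-1]) = [e^(-1t)].
  For a 2×2 Jordan block J_2(4): exp(t · J_2(4)) = e^(4t)·(I + t·N), where N is the 2×2 nilpotent shift.

After assembling e^{tJ} and conjugating by P, we get:

e^{tA} =
  [exp(4*t), 0, -t*exp(4*t)]
  [0, exp(-t), 0]
  [0, 0, exp(4*t)]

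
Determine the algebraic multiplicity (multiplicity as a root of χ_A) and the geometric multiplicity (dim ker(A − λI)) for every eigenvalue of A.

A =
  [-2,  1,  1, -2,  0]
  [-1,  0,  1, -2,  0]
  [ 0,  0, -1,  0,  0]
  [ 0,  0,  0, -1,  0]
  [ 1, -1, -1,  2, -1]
λ = -1: alg = 5, geom = 4

Step 1 — factor the characteristic polynomial to read off the algebraic multiplicities:
  χ_A(x) = (x + 1)^5

Step 2 — compute geometric multiplicities via the rank-nullity identity g(λ) = n − rank(A − λI):
  rank(A − (-1)·I) = 1, so dim ker(A − (-1)·I) = n − 1 = 4

Summary:
  λ = -1: algebraic multiplicity = 5, geometric multiplicity = 4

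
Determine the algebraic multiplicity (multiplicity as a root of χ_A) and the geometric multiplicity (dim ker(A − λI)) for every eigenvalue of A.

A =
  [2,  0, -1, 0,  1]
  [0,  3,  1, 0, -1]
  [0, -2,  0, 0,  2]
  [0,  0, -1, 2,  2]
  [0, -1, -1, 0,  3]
λ = 2: alg = 5, geom = 2

Step 1 — factor the characteristic polynomial to read off the algebraic multiplicities:
  χ_A(x) = (x - 2)^5

Step 2 — compute geometric multiplicities via the rank-nullity identity g(λ) = n − rank(A − λI):
  rank(A − (2)·I) = 3, so dim ker(A − (2)·I) = n − 3 = 2

Summary:
  λ = 2: algebraic multiplicity = 5, geometric multiplicity = 2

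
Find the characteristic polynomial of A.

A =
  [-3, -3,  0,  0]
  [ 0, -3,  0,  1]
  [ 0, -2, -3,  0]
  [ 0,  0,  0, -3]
x^4 + 12*x^3 + 54*x^2 + 108*x + 81

Expanding det(x·I − A) (e.g. by cofactor expansion or by noting that A is similar to its Jordan form J, which has the same characteristic polynomial as A) gives
  χ_A(x) = x^4 + 12*x^3 + 54*x^2 + 108*x + 81
which factors as (x + 3)^4. The eigenvalues (with algebraic multiplicities) are λ = -3 with multiplicity 4.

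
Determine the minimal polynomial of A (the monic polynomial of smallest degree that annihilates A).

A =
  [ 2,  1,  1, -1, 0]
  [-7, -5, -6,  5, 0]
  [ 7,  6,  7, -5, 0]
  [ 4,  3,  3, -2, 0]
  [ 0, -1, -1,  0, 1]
x^4 - 2*x^3 + x^2

The characteristic polynomial is χ_A(x) = x^2*(x - 1)^3, so the eigenvalues are known. The minimal polynomial is
  m_A(x) = Π_λ (x − λ)^{k_λ}
where k_λ is the size of the *largest* Jordan block for λ (equivalently, the smallest k with (A − λI)^k v = 0 for every generalised eigenvector v of λ).

  λ = 0: largest Jordan block has size 2, contributing (x − 0)^2
  λ = 1: largest Jordan block has size 2, contributing (x − 1)^2

So m_A(x) = x^2*(x - 1)^2 = x^4 - 2*x^3 + x^2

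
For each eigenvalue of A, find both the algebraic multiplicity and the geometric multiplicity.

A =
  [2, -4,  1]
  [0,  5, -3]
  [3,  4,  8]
λ = 5: alg = 3, geom = 1

Step 1 — factor the characteristic polynomial to read off the algebraic multiplicities:
  χ_A(x) = (x - 5)^3

Step 2 — compute geometric multiplicities via the rank-nullity identity g(λ) = n − rank(A − λI):
  rank(A − (5)·I) = 2, so dim ker(A − (5)·I) = n − 2 = 1

Summary:
  λ = 5: algebraic multiplicity = 3, geometric multiplicity = 1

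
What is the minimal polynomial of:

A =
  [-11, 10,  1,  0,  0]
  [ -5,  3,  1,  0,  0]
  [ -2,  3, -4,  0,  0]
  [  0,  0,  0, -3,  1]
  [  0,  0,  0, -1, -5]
x^3 + 12*x^2 + 48*x + 64

The characteristic polynomial is χ_A(x) = (x + 4)^5, so the eigenvalues are known. The minimal polynomial is
  m_A(x) = Π_λ (x − λ)^{k_λ}
where k_λ is the size of the *largest* Jordan block for λ (equivalently, the smallest k with (A − λI)^k v = 0 for every generalised eigenvector v of λ).

  λ = -4: largest Jordan block has size 3, contributing (x + 4)^3

So m_A(x) = (x + 4)^3 = x^3 + 12*x^2 + 48*x + 64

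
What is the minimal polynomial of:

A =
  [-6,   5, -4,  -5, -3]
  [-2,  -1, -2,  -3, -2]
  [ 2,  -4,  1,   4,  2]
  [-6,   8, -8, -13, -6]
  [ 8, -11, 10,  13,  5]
x^4 + 11*x^3 + 45*x^2 + 81*x + 54

The characteristic polynomial is χ_A(x) = (x + 2)*(x + 3)^4, so the eigenvalues are known. The minimal polynomial is
  m_A(x) = Π_λ (x − λ)^{k_λ}
where k_λ is the size of the *largest* Jordan block for λ (equivalently, the smallest k with (A − λI)^k v = 0 for every generalised eigenvector v of λ).

  λ = -3: largest Jordan block has size 3, contributing (x + 3)^3
  λ = -2: largest Jordan block has size 1, contributing (x + 2)

So m_A(x) = (x + 2)*(x + 3)^3 = x^4 + 11*x^3 + 45*x^2 + 81*x + 54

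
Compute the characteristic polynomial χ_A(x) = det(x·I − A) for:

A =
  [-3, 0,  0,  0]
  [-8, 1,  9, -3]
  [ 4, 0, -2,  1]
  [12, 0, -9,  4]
x^4 - 6*x^2 + 8*x - 3

Expanding det(x·I − A) (e.g. by cofactor expansion or by noting that A is similar to its Jordan form J, which has the same characteristic polynomial as A) gives
  χ_A(x) = x^4 - 6*x^2 + 8*x - 3
which factors as (x - 1)^3*(x + 3). The eigenvalues (with algebraic multiplicities) are λ = -3 with multiplicity 1, λ = 1 with multiplicity 3.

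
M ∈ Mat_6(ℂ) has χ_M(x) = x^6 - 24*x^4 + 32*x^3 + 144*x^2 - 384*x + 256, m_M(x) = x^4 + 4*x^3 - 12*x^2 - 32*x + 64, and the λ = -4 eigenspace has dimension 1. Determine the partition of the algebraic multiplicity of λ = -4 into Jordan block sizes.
Block sizes for λ = -4: [2]

Step 1 — from the characteristic polynomial, algebraic multiplicity of λ = -4 is 2. From dim ker(M − (-4)·I) = 1, there are exactly 1 Jordan blocks for λ = -4.
Step 2 — from the minimal polynomial, the factor (x + 4)^2 tells us the largest block for λ = -4 has size 2.
Step 3 — with total size 2, 1 blocks, and largest block 2, the block sizes (in nonincreasing order) are [2].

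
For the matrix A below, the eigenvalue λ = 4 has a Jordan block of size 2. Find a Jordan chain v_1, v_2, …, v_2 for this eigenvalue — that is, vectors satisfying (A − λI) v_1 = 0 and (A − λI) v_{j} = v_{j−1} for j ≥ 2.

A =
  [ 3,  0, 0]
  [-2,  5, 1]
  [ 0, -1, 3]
A Jordan chain for λ = 4 of length 2:
v_1 = (0, 1, -1)ᵀ
v_2 = (0, 1, 0)ᵀ

Let N = A − (4)·I. We want v_2 with N^2 v_2 = 0 but N^1 v_2 ≠ 0; then v_{j-1} := N · v_j for j = 2, …, 2.

Pick v_2 = (0, 1, 0)ᵀ.
Then v_1 = N · v_2 = (0, 1, -1)ᵀ.

Sanity check: (A − (4)·I) v_1 = (0, 0, 0)ᵀ = 0. ✓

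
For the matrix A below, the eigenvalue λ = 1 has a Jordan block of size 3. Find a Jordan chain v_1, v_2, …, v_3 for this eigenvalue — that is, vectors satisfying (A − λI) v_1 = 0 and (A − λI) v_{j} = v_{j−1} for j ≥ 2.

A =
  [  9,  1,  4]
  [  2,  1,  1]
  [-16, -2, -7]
A Jordan chain for λ = 1 of length 3:
v_1 = (2, 0, -4)ᵀ
v_2 = (8, 2, -16)ᵀ
v_3 = (1, 0, 0)ᵀ

Let N = A − (1)·I. We want v_3 with N^3 v_3 = 0 but N^2 v_3 ≠ 0; then v_{j-1} := N · v_j for j = 3, …, 2.

Pick v_3 = (1, 0, 0)ᵀ.
Then v_2 = N · v_3 = (8, 2, -16)ᵀ.
Then v_1 = N · v_2 = (2, 0, -4)ᵀ.

Sanity check: (A − (1)·I) v_1 = (0, 0, 0)ᵀ = 0. ✓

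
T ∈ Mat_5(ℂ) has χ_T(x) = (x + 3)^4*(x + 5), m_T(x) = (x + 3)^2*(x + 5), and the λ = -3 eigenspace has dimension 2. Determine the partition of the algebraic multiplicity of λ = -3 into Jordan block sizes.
Block sizes for λ = -3: [2, 2]

Step 1 — from the characteristic polynomial, algebraic multiplicity of λ = -3 is 4. From dim ker(T − (-3)·I) = 2, there are exactly 2 Jordan blocks for λ = -3.
Step 2 — from the minimal polynomial, the factor (x + 3)^2 tells us the largest block for λ = -3 has size 2.
Step 3 — with total size 4, 2 blocks, and largest block 2, the block sizes (in nonincreasing order) are [2, 2].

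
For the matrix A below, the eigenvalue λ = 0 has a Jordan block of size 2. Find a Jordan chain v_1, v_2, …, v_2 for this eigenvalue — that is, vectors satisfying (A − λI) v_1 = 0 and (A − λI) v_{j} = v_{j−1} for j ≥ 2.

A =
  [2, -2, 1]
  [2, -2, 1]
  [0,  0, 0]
A Jordan chain for λ = 0 of length 2:
v_1 = (2, 2, 0)ᵀ
v_2 = (1, 0, 0)ᵀ

Let N = A − (0)·I. We want v_2 with N^2 v_2 = 0 but N^1 v_2 ≠ 0; then v_{j-1} := N · v_j for j = 2, …, 2.

Pick v_2 = (1, 0, 0)ᵀ.
Then v_1 = N · v_2 = (2, 2, 0)ᵀ.

Sanity check: (A − (0)·I) v_1 = (0, 0, 0)ᵀ = 0. ✓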